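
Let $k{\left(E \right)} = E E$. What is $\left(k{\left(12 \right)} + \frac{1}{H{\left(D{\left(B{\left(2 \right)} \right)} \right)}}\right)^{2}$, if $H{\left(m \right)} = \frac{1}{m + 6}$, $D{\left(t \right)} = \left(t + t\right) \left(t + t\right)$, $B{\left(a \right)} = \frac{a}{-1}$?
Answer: $27556$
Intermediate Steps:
$B{\left(a \right)} = - a$ ($B{\left(a \right)} = a \left(-1\right) = - a$)
$D{\left(t \right)} = 4 t^{2}$ ($D{\left(t \right)} = 2 t 2 t = 4 t^{2}$)
$k{\left(E \right)} = E^{2}$
$H{\left(m \right)} = \frac{1}{6 + m}$
$\left(k{\left(12 \right)} + \frac{1}{H{\left(D{\left(B{\left(2 \right)} \right)} \right)}}\right)^{2} = \left(12^{2} + \frac{1}{\frac{1}{6 + 4 \left(\left(-1\right) 2\right)^{2}}}\right)^{2} = \left(144 + \frac{1}{\frac{1}{6 + 4 \left(-2\right)^{2}}}\right)^{2} = \left(144 + \frac{1}{\frac{1}{6 + 4 \cdot 4}}\right)^{2} = \left(144 + \frac{1}{\frac{1}{6 + 16}}\right)^{2} = \left(144 + \frac{1}{\frac{1}{22}}\right)^{2} = \left(144 + 22\right)^{2} = 166^{2} = 27556$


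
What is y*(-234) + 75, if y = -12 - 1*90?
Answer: 23943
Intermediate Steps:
y = -102 (y = -12 - 90 = -102)
y*(-234) + 75 = -102*(-234) + 75 = 23868 + 75 = 23943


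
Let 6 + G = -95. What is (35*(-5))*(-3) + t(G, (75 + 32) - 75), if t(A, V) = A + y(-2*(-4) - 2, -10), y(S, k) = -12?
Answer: 412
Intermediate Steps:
G = -101 (G = -6 - 95 = -101)
t(A, V) = -12 + A (t(A, V) = A - 12 = -12 + A)
(35*(-5))*(-3) + t(G, (75 + 32) - 75) = (35*(-5))*(-3) + (-12 - 101) = -175*(-3) - 113 = 525 - 113 = 412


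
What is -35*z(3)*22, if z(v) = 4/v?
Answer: -3080/3 ≈ -1026.7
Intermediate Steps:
-35*z(3)*22 = -140/3*22 = -3080/3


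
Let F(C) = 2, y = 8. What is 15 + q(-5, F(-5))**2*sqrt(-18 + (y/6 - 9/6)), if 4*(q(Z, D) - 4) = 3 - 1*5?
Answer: 15 + 49*I*sqrt(654)/24 ≈ 15.0 + 52.212*I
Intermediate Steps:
q(Z, D) = 7/2 (q(Z, D) = 4 + (3 - 1*5)/4 = 4 + (3 - 5)/4 = 4 + (1/4)*(-2) = 4 - 1/2 = 7/2)
15 + q(-5, F(-5))**2*sqrt(-18 + (y/6 - 9/6)) = 15 + (7/2)**2*sqrt(-18 + (8/6 - 9/6)) = 15 + 49*sqrt(-18 + (8*(1/6) - 9*1/6))/4 = 15 + 49*sqrt(-18 + (4/3 - 3/2))/4 = 15 + 49*sqrt(-18 - 1/6)/4 = 15 + 49*sqrt(-109/6)/4 = 15 + 49*(I*sqrt(654)/6)/4 = 15 + 49*I*sqrt(654)/24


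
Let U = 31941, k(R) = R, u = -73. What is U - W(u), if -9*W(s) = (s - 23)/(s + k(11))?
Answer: 2970529/93 ≈ 31941.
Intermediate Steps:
W(s) = -(-23 + s)/(9*(11 + s)) (W(s) = -(s - 23)/(9*(s + 11)) = -(-23 + s)/(9*(11 + s)))
U - W(u) = 31941 - (23 - 1*(-73))/(9*(11 - 73)) = 31941 - (23 + 73)/(9*(-62)) = 31941 - (-1)*96/(9*62) = 31941 - 1*(-16/93) = 31941 + 16/93 = 2970529/93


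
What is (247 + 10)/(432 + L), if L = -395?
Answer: 257/37 ≈ 6.9459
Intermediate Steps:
(247 + 10)/(432 + L) = (247 + 10)/(432 - 395) = 257/37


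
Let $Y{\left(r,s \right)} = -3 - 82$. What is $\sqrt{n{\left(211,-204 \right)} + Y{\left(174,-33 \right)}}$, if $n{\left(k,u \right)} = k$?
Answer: $3 \sqrt{14} \approx 11.225$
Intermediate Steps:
$Y{\left(r,s \right)} = -85$ ($Y{\left(r,s \right)} = -3 - 82 = -85$)
$\sqrt{n{\left(211,-204 \right)} + Y{\left(174,-33 \right)}} = \sqrt{211 - 85} = \sqrt{126} = 3 \sqrt{14}$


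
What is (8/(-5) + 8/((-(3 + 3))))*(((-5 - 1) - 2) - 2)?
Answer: 88/3 ≈ 29.333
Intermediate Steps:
(8/(-5) + 8/((-(3 + 3))))*(((-5 - 1) - 2) - 2) = (8*(-1/5) + 8/((-1*6)))*((-6 - 2) - 2) = (-8/5 + 8/(-6))*(-8 - 2) = (-8/5 + 8*(-1/6))*(-10) = (-8/5 - 4/3)*(-10) = -44/15*(-10) = 88/3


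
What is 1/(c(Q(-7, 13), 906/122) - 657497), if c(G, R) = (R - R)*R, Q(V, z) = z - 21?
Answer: -1/657497 ≈ -1.5209e-6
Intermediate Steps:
Q(V, z) = -21 + z
c(G, R) = 0 (c(G, R) = 0*R = 0)
1/(c(Q(-7, 13), 906/122) - 657497) = 1/(0 - 657497) = 1/(-657497) = -1/657497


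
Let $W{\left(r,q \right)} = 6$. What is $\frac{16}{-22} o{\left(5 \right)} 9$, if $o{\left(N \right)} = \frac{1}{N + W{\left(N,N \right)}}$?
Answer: $- \frac{72}{121} \approx -0.59504$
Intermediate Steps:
$o{\left(N \right)} = \frac{1}{6 + N}$ ($o{\left(N \right)} = \frac{1}{N + 6} = \frac{1}{6 + N}$)
$\frac{16}{-22} o{\left(5 \right)} 9 = \frac{16 \frac{1}{-22}}{6 + 5} \cdot 9 = \frac{16 \left(- \frac{1}{22}\right)}{11} \cdot 9 = \left(- \frac{8}{11}\right) \frac{1}{11} \cdot 9 = \left(- \frac{8}{121}\right) 9 = - \frac{72}{121}$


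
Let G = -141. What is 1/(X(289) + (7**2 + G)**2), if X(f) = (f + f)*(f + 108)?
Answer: 1/237930 ≈ 4.2029e-6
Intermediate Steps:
X(f) = 2*f*(108 + f) (X(f) = (2*f)*(108 + f) = 2*f*(108 + f))
1/(X(289) + (7**2 + G)**2) = 1/(2*289*(108 + 289) + (7**2 - 141)**2) = 1/(2*289*397 + (49 - 141)**2) = 1/(229466 + (-92)**2) = 1/(229466 + 8464) = 1/237930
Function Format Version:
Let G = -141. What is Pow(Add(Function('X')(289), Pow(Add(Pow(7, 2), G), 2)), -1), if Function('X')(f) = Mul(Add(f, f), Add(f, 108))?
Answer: Rational(1, 237930) ≈ 4.2029e-6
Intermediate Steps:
Function('X')(f) = Mul(2, f, Add(108, f)) (Function('X')(f) = Mul(Mul(2, f), Add(108, f)) = Mul(2, f, Add(108, f)))
Pow(Add(Function('X')(289), Pow(Add(Pow(7, 2), G), 2)), -1) = Pow(Add(Mul(2, 289, Add(108, 289)), Pow(Add(Pow(7, 2), -141), 2)), -1) = Pow(Add(Mul(2, 289, 397), Pow(Add(49, -141), 2)), -1) = Pow(Add(229466, Pow(-92, 2)), -1) = Pow(Add(229466, 8464), -1) = Pow(237930, -1) = Rational(1, 237930)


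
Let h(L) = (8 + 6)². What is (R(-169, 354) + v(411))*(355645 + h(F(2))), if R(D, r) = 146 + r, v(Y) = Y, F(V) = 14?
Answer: 324171151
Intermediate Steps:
h(L) = 196 (h(L) = 14² = 196)
(R(-169, 354) + v(411))*(355645 + h(F(2))) = ((146 + 354) + 411)*(355645 + 196) = (500 + 411)*355841 = 911*355841 = 324171151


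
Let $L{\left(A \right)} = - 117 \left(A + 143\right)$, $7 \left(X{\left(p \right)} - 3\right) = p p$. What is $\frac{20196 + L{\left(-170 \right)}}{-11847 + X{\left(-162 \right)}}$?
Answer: $- \frac{18165}{6296} \approx -2.8852$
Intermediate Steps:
$X{\left(p \right)} = 3 + \frac{p^{2}}{7}$ ($X{\left(p \right)} = 3 + \frac{p p}{7} = 3 + \frac{p^{2}}{7}$)
$L{\left(A \right)} = -16731 - 117 A$ ($L{\left(A \right)} = - 117 \left(143 + A\right) = -16731 - 117 A$)
$\frac{20196 + L{\left(-170 \right)}}{-11847 + X{\left(-162 \right)}} = \frac{20196 - -3159}{-11847 + \left(3 + \frac{\left(-162\right)^{2}}{7}\right)} = \frac{20196 + \left(-16731 + 19890\right)}{-11847 + \left(3 + \frac{1}{7} \cdot 26244\right)} = \frac{20196 + 3159}{-11847 + \left(3 + \frac{26244}{7}\right)} = \frac{23355}{-11847 + \frac{26265}{7}} = \frac{23355}{- \frac{56664}{7}} = 23355 \left(- \frac{7}{56664}\right) = - \frac{18165}{6296}$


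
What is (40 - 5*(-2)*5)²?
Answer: 8100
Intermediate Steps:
(40 - 5*(-2)*5)² = (40 + 10*5)² = (40 + 50)² = 90² = 8100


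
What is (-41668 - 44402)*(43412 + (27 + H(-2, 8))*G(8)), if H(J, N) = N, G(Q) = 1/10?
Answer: -3736772085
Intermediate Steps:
G(Q) = ⅒
(-41668 - 44402)*(43412 + (27 + H(-2, 8))*G(8)) = (-41668 - 44402)*(43412 + (27 + 8)*(⅒)) = -86070*(43412 + 35*(⅒)) = -86070*(43412 + 7/2) = -86070*86831/2 = -3736772085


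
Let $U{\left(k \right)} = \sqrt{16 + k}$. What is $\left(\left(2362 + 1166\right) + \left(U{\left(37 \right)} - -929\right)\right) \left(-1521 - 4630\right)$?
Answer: $-27415007 - 6151 \sqrt{53} \approx -2.746 \cdot 10^{7}$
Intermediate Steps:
$\left(\left(2362 + 1166\right) + \left(U{\left(37 \right)} - -929\right)\right) \left(-1521 - 4630\right) = \left(\left(2362 + 1166\right) + \left(\sqrt{16 + 37} - -929\right)\right) \left(-1521 - 4630\right) = \left(3528 + \left(\sqrt{53} + 929\right)\right) \left(-6151\right) = \left(3528 + \left(929 + \sqrt{53}\right)\right) \left(-6151\right) = \left(4457 + \sqrt{53}\right) \left(-6151\right) = -27415007 - 6151 \sqrt{53}$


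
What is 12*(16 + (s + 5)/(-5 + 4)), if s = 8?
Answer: 36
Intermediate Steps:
12*(16 + (s + 5)/(-5 + 4)) = 12*(16 + (8 + 5)/(-5 + 4)) = 12*(16 + 13/(-1)) = 12*(16 + 13*(-1)) = 12*(16 - 13) = 12*3 = 36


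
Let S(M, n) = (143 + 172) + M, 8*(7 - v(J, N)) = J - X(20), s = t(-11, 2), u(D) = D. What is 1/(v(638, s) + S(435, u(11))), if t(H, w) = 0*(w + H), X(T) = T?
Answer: 4/2719 ≈ 0.0014711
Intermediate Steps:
t(H, w) = 0 (t(H, w) = 0*(H + w) = 0)
s = 0
v(J, N) = 19/2 - J/8 (v(J, N) = 7 - (J - 1*20)/8 = 7 - (J - 20)/8 = 7 - (-20 + J)/8 = 7 + (5/2 - J/8) = 19/2 - J/8)
S(M, n) = 315 + M
1/(v(638, s) + S(435, u(11))) = 1/((19/2 - ⅛*638) + (315 + 435)) = 1/((19/2 - 319/4) + 750) = 1/(-281/4 + 750) = 1/(2719/4) = 4/2719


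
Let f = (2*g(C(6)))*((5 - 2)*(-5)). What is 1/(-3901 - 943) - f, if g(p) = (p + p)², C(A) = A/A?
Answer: 581279/4844 ≈ 120.00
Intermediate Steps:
C(A) = 1
g(p) = 4*p² (g(p) = (2*p)² = 4*p²)
f = -120 (f = (2*(4*1²))*((5 - 2)*(-5)) = (2*(4*1))*(3*(-5)) = (2*4)*(-15) = 8*(-15) = -120)
1/(-3901 - 943) - f = 1/(-3901 - 943) - 1*(-120) = 1/(-4844) + 120 = -1/4844 + 120 = 581279/4844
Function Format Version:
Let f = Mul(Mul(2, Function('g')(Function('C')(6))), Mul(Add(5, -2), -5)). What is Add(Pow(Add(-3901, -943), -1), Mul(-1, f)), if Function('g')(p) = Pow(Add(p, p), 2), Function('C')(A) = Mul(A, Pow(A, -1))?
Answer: Rational(581279, 4844) ≈ 120.00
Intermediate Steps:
Function('C')(A) = 1
Function('g')(p) = Mul(4, Pow(p, 2)) (Function('g')(p) = Pow(Mul(2, p), 2) = Mul(4, Pow(p, 2)))
f = -120 (f = Mul(Mul(2, Mul(4, Pow(1, 2))), Mul(Add(5, -2), -5)) = Mul(Mul(2, Mul(4, 1)), Mul(3, -5)) = Mul(Mul(2, 4), -15) = Mul(8, -15) = -120)
Add(Pow(Add(-3901, -943), -1), Mul(-1, f)) = Add(Pow(Add(-3901, -943), -1), Mul(-1, -120)) = Add(Pow(-4844, -1), 120) = Add(Rational(-1, 4844), 120) = Rational(581279, 4844)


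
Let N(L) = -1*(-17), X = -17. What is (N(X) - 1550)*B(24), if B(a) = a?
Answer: -36792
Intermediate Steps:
N(L) = 17
(N(X) - 1550)*B(24) = (17 - 1550)*24 = -1533*24 = -36792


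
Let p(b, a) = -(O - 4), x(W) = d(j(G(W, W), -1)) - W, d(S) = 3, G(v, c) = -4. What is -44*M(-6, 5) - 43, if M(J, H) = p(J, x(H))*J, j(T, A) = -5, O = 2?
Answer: 485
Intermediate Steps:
x(W) = 3 - W
p(b, a) = 2 (p(b, a) = -(2 - 4) = -1*(-2) = 2)
M(J, H) = 2*J
-44*M(-6, 5) - 43 = -88*(-6) - 43 = -44*(-12) - 43 = 528 - 43 = 485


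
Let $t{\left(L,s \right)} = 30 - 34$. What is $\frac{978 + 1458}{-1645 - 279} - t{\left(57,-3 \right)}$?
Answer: $\frac{1315}{481} \approx 2.7339$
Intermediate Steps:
$t{\left(L,s \right)} = -4$ ($t{\left(L,s \right)} = 30 - 34 = -4$)
$\frac{978 + 1458}{-1645 - 279} - t{\left(57,-3 \right)} = \frac{978 + 1458}{-1645 - 279} - -4 = \frac{2436}{-1924} + 4 = 2436 \left(- \frac{1}{1924}\right) + 4 = - \frac{609}{481} + 4 = \frac{1315}{481}$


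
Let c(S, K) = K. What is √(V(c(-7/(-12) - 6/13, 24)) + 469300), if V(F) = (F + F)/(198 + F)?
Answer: 2*√160617999/37 ≈ 685.05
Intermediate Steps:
V(F) = 2*F/(198 + F) (V(F) = (2*F)/(198 + F) = 2*F/(198 + F))
√(V(c(-7/(-12) - 6/13, 24)) + 469300) = √(2*24/(198 + 24) + 469300) = √(2*24/222 + 469300) = √(2*24*(1/222) + 469300) = √(8/37 + 469300) = √(17364108/37) = 2*√160617999/37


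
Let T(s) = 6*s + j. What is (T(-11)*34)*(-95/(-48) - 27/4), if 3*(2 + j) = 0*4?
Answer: 66181/6 ≈ 11030.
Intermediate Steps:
j = -2 (j = -2 + (0*4)/3 = -2 + (⅓)*0 = -2 + 0 = -2)
T(s) = -2 + 6*s (T(s) = 6*s - 2 = -2 + 6*s)
(T(-11)*34)*(-95/(-48) - 27/4) = ((-2 + 6*(-11))*34)*(-95/(-48) - 27/4) = ((-2 - 66)*34)*(-95*(-1/48) - 27*¼) = (-68*34)*(95/48 - 27/4) = -2312*(-229/48) = 66181/6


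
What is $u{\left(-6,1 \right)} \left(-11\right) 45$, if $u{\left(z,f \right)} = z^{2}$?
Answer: $-17820$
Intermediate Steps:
$u{\left(-6,1 \right)} \left(-11\right) 45 = \left(-6\right)^{2} \left(-11\right) 45 = 36 \left(-11\right) 45 = \left(-396\right) 45 = -17820$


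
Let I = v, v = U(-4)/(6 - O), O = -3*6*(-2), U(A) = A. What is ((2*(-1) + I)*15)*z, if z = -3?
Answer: 84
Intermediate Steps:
O = 36 (O = -18*(-2) = 36)
v = 2/15 (v = -4/(6 - 1*36) = -4/(6 - 36) = -4/(-30) = -4*(-1/30) = 2/15 ≈ 0.13333)
I = 2/15 ≈ 0.13333
((2*(-1) + I)*15)*z = ((2*(-1) + 2/15)*15)*(-3) = ((-2 + 2/15)*15)*(-3) = -28/15*15*(-3) = -28*(-3) = 84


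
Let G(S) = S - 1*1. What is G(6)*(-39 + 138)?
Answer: 495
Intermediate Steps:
G(S) = -1 + S (G(S) = S - 1 = -1 + S)
G(6)*(-39 + 138) = (-1 + 6)*(-39 + 138) = 5*99 = 495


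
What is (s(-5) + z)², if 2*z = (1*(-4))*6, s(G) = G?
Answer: 289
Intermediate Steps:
z = -12 (z = ((1*(-4))*6)/2 = (-4*6)/2 = (½)*(-24) = -12)
(s(-5) + z)² = (-5 - 12)² = (-17)² = 289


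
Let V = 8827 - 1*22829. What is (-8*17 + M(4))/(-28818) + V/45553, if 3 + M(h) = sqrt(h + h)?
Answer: -397177769/1312746354 - sqrt(2)/14409 ≈ -0.30265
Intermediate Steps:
M(h) = -3 + sqrt(2)*sqrt(h) (M(h) = -3 + sqrt(h + h) = -3 + sqrt(2*h) = -3 + sqrt(2)*sqrt(h))
V = -14002 (V = 8827 - 22829 = -14002)
(-8*17 + M(4))/(-28818) + V/45553 = (-8*17 + (-3 + sqrt(2)*sqrt(4)))/(-28818) - 14002/45553 = (-136 + (-3 + sqrt(2)*2))*(-1/28818) - 14002*1/45553 = (-136 + (-3 + 2*sqrt(2)))*(-1/28818) - 14002/45553 = (-139 + 2*sqrt(2))*(-1/28818) - 14002/45553 = (139/28818 - sqrt(2)/14409) - 14002/45553 = -397177769/1312746354 - sqrt(2)/14409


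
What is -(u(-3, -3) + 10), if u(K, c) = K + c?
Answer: -4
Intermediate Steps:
-(u(-3, -3) + 10) = -((-3 - 3) + 10) = -(-6 + 10) = -1*4 = -4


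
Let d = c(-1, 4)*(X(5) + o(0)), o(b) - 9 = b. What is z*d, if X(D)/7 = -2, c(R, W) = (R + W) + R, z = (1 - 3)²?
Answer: -40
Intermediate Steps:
z = 4 (z = (-2)² = 4)
o(b) = 9 + b
c(R, W) = W + 2*R
X(D) = -14 (X(D) = 7*(-2) = -14)
d = -10 (d = (4 + 2*(-1))*(-14 + (9 + 0)) = (4 - 2)*(-14 + 9) = 2*(-5) = -10)
z*d = 4*(-10) = -40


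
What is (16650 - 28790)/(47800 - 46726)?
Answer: -6070/537 ≈ -11.304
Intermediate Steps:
(16650 - 28790)/(47800 - 46726) = -12140/1074 = -12140*1/1074 = -6070/537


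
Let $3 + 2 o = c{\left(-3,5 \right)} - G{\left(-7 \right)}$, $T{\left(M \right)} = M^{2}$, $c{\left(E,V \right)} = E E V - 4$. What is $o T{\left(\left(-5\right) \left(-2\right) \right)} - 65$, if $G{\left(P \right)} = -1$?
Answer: $1885$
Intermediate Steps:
$c{\left(E,V \right)} = -4 + V E^{2}$ ($c{\left(E,V \right)} = E^{2} V - 4 = V E^{2} - 4 = -4 + V E^{2}$)
$o = \frac{39}{2}$ ($o = - \frac{3}{2} + \frac{\left(-4 + 5 \left(-3\right)^{2}\right) - -1}{2} = - \frac{3}{2} + \frac{\left(-4 + 5 \cdot 9\right) + 1}{2} = - \frac{3}{2} + \frac{\left(-4 + 45\right) + 1}{2} = - \frac{3}{2} + \frac{41 + 1}{2} = - \frac{3}{2} + \frac{1}{2} \cdot 42 = - \frac{3}{2} + 21 = \frac{39}{2} \approx 19.5$)
$o T{\left(\left(-5\right) \left(-2\right) \right)} - 65 = \frac{39 \left(\left(-5\right) \left(-2\right)\right)^{2}}{2} - 65 = \frac{39 \cdot 10^{2}}{2} - 65 = \frac{39}{2} \cdot 100 - 65 = 1950 - 65 = 1885$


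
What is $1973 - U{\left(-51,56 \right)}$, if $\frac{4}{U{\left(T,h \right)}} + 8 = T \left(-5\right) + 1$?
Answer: $\frac{122325}{62} \approx 1973.0$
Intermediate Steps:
$U{\left(T,h \right)} = \frac{4}{-7 - 5 T}$ ($U{\left(T,h \right)} = \frac{4}{-8 + \left(T \left(-5\right) + 1\right)} = \frac{4}{-8 - \left(-1 + 5 T\right)} = \frac{4}{-7 - 5 T}$)
$1973 - U{\left(-51,56 \right)} = 1973 - - \frac{4}{7 + 5 \left(-51\right)} = 1973 - - \frac{4}{7 - 255} = 1973 - - \frac{4}{-248} = 1973 - \left(-4\right) \left(- \frac{1}{248}\right) = 1973 - \frac{1}{62} = \frac{122325}{62}$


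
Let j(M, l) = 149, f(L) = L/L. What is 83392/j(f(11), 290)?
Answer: 83392/149 ≈ 559.68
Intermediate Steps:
f(L) = 1
83392/j(f(11), 290) = 83392/149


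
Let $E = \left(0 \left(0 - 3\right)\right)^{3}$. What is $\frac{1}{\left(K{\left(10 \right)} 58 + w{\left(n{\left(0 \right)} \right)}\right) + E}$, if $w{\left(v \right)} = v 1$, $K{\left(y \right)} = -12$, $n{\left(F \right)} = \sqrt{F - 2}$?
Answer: $- \frac{348}{242209} - \frac{i \sqrt{2}}{484418} \approx -0.0014368 - 2.9194 \cdot 10^{-6} i$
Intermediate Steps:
$n{\left(F \right)} = \sqrt{-2 + F}$
$w{\left(v \right)} = v$
$E = 0$ ($E = \left(0 \left(-3\right)\right)^{3} = 0^{3} = 0$)
$\frac{1}{\left(K{\left(10 \right)} 58 + w{\left(n{\left(0 \right)} \right)}\right) + E} = \frac{1}{\left(\left(-12\right) 58 + \sqrt{-2 + 0}\right) + 0} = \frac{1}{\left(-696 + \sqrt{-2}\right) + 0} = \frac{1}{\left(-696 + i \sqrt{2}\right) + 0} = \frac{1}{-696 + i \sqrt{2}}$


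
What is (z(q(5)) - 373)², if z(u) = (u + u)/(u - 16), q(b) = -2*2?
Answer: 3470769/25 ≈ 1.3883e+5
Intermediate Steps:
q(b) = -4
z(u) = 2*u/(-16 + u) (z(u) = (2*u)/(-16 + u) = 2*u/(-16 + u))
(z(q(5)) - 373)² = (2*(-4)/(-16 - 4) - 373)² = (2*(-4)/(-20) - 373)² = (2*(-4)*(-1/20) - 373)² = (⅖ - 373)² = (-1863/5)² = 3470769/25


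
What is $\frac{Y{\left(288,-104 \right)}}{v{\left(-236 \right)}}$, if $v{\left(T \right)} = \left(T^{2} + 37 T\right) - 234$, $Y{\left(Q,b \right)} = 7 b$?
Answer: $- \frac{364}{23365} \approx -0.015579$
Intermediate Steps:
$v{\left(T \right)} = -234 + T^{2} + 37 T$
$\frac{Y{\left(288,-104 \right)}}{v{\left(-236 \right)}} = \frac{7 \left(-104\right)}{-234 + \left(-236\right)^{2} + 37 \left(-236\right)} = - \frac{728}{-234 + 55696 - 8732} = - \frac{728}{46730} = \left(-728\right) \frac{1}{46730} = - \frac{364}{23365}$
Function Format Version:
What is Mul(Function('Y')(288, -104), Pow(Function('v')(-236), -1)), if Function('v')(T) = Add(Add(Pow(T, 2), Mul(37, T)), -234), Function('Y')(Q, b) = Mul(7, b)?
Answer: Rational(-364, 23365) ≈ -0.015579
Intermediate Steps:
Function('v')(T) = Add(-234, Pow(T, 2), Mul(37, T))
Mul(Function('Y')(288, -104), Pow(Function('v')(-236), -1)) = Mul(Mul(7, -104), Pow(Add(-234, Pow(-236, 2), Mul(37, -236)), -1)) = Mul(-728, Pow(Add(-234, 55696, -8732), -1)) = Mul(-728, Pow(46730, -1)) = Mul(-728, Rational(1, 46730)) = Rational(-364, 23365)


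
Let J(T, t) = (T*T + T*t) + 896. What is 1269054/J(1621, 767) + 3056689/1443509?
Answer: 6833456917501/2794520830298 ≈ 2.4453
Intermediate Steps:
J(T, t) = 896 + T**2 + T*t (J(T, t) = (T**2 + T*t) + 896 = 896 + T**2 + T*t)
1269054/J(1621, 767) + 3056689/1443509 = 1269054/(896 + 1621**2 + 1621*767) + 3056689/1443509 = 1269054/(896 + 2627641 + 1243307) + 3056689*(1/1443509) = 1269054/3871844 + 3056689/1443509 = 1269054*(1/3871844) + 3056689/1443509 = 634527/1935922 + 3056689/1443509 = 6833456917501/2794520830298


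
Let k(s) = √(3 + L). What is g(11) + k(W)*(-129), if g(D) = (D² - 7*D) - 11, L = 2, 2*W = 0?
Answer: 33 - 129*√5 ≈ -255.45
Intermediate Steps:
W = 0 (W = (½)*0 = 0)
k(s) = √5 (k(s) = √(3 + 2) = √5)
g(D) = -11 + D² - 7*D
g(11) + k(W)*(-129) = (-11 + 11² - 7*11) + √5*(-129) = (-11 + 121 - 77) - 129*√5 = 33 - 129*√5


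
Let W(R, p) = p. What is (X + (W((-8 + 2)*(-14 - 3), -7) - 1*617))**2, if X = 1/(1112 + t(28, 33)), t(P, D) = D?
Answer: 510480241441/1311025 ≈ 3.8938e+5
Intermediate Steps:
X = 1/1145 (X = 1/(1112 + 33) = 1/1145 ≈ 0.00087336)
(X + (W((-8 + 2)*(-14 - 3), -7) - 1*617))**2 = (1/1145 + (-7 - 1*617))**2 = (1/1145 + (-7 - 617))**2 = (1/1145 - 624)**2 = (-714479/1145)**2 = 510480241441/1311025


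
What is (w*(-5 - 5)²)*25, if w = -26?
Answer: -65000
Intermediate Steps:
(w*(-5 - 5)²)*25 = -26*(-5 - 5)²*25 = -26*(-10)²*25 = -26*100*25 = -2600*25 = -65000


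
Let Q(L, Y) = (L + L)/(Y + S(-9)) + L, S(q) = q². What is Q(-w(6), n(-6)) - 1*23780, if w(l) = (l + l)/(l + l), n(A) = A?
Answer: -1783577/75 ≈ -23781.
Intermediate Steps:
w(l) = 1 (w(l) = (2*l)/((2*l)) = (2*l)*(1/(2*l)) = 1)
Q(L, Y) = L + 2*L/(81 + Y) (Q(L, Y) = (L + L)/(Y + (-9)²) + L = (2*L)/(Y + 81) + L = (2*L)/(81 + Y) + L = 2*L/(81 + Y) + L = L + 2*L/(81 + Y))
Q(-w(6), n(-6)) - 1*23780 = (-1*1)*(83 - 6)/(81 - 6) - 1*23780 = -1*77/75 - 23780 = -1*1/75*77 - 23780 = -77/75 - 23780 = -1783577/75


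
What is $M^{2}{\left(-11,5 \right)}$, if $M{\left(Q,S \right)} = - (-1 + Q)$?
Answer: $144$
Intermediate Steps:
$M{\left(Q,S \right)} = 1 - Q$
$M^{2}{\left(-11,5 \right)} = \left(1 - -11\right)^{2} = \left(1 + 11\right)^{2} = 12^{2} = 144$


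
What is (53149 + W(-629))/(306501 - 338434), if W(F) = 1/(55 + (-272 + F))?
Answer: -44964053/27015318 ≈ -1.6644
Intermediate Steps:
W(F) = 1/(-217 + F)
(53149 + W(-629))/(306501 - 338434) = (53149 + 1/(-217 - 629))/(306501 - 338434) = (53149 + 1/(-846))/(-31933) = (53149 - 1/846)*(-1/31933) = (44964053/846)*(-1/31933) = -44964053/27015318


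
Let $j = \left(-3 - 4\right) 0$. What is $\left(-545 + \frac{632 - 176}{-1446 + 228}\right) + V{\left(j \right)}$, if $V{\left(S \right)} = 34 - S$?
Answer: $- \frac{103809}{203} \approx -511.37$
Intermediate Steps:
$j = 0$ ($j = \left(-7\right) 0 = 0$)
$\left(-545 + \frac{632 - 176}{-1446 + 228}\right) + V{\left(j \right)} = \left(-545 + \frac{632 - 176}{-1446 + 228}\right) + \left(34 - 0\right) = \left(-545 + \frac{456}{-1218}\right) + \left(34 + 0\right) = \left(-545 + 456 \left(- \frac{1}{1218}\right)\right) + 34 = \left(-545 - \frac{76}{203}\right) + 34 = - \frac{110711}{203} + 34 = - \frac{103809}{203}$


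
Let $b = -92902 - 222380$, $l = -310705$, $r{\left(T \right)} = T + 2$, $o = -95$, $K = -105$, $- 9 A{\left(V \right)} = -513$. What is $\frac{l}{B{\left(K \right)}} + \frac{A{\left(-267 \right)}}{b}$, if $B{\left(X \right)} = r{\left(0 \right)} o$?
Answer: $\frac{1632661383}{998393} \approx 1635.3$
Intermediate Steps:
$A{\left(V \right)} = 57$ ($A{\left(V \right)} = \left(- \frac{1}{9}\right) \left(-513\right) = 57$)
$r{\left(T \right)} = 2 + T$
$B{\left(X \right)} = -190$ ($B{\left(X \right)} = \left(2 + 0\right) \left(-95\right) = 2 \left(-95\right) = -190$)
$b = -315282$
$\frac{l}{B{\left(K \right)}} + \frac{A{\left(-267 \right)}}{b} = - \frac{310705}{-190} + \frac{57}{-315282} = \left(-310705\right) \left(- \frac{1}{190}\right) + 57 \left(- \frac{1}{315282}\right) = \frac{62141}{38} - \frac{19}{105094} = \frac{1632661383}{998393}$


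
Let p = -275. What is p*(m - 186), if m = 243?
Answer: -15675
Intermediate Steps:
p*(m - 186) = -275*(243 - 186) = -275*57 = -15675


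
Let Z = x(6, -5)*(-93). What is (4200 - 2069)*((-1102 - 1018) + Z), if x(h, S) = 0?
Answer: -4517720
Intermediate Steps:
Z = 0 (Z = 0*(-93) = 0)
(4200 - 2069)*((-1102 - 1018) + Z) = (4200 - 2069)*((-1102 - 1018) + 0) = 2131*(-2120 + 0) = 2131*(-2120) = -4517720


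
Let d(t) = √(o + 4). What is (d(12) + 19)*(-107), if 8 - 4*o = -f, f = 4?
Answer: -2033 - 107*√7 ≈ -2316.1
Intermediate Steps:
o = 3 (o = 2 - (-1)*4/4 = 2 - ¼*(-4) = 2 + 1 = 3)
d(t) = √7 (d(t) = √(3 + 4) = √7)
(d(12) + 19)*(-107) = (√7 + 19)*(-107) = (19 + √7)*(-107) = -2033 - 107*√7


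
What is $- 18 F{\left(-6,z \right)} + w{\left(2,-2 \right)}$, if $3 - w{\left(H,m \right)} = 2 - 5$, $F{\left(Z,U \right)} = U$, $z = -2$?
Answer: $42$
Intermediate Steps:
$w{\left(H,m \right)} = 6$ ($w{\left(H,m \right)} = 3 - \left(2 - 5\right) = 3 - -3 = 3 + 3 = 6$)
$- 18 F{\left(-6,z \right)} + w{\left(2,-2 \right)} = \left(-18\right) \left(-2\right) + 6 = 36 + 6 = 42$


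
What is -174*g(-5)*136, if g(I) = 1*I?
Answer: 118320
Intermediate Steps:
g(I) = I
-174*g(-5)*136 = -174*(-5)*136 = 870*136 = 118320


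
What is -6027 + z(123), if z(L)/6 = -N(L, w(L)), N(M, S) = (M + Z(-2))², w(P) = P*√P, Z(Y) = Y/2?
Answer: -95331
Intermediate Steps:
Z(Y) = Y/2 (Z(Y) = Y*(½) = Y/2)
w(P) = P^(3/2)
N(M, S) = (-1 + M)² (N(M, S) = (M + (½)*(-2))² = (M - 1)² = (-1 + M)²)
z(L) = -6*(-1 + L)² (z(L) = 6*(-(-1 + L)²) = -6*(-1 + L)²)
-6027 + z(123) = -6027 - 6*(-1 + 123)² = -6027 - 6*122² = -6027 - 6*14884 = -6027 - 89304 = -95331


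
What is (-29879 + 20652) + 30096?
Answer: 20869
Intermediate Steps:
(-29879 + 20652) + 30096 = -9227 + 30096 = 20869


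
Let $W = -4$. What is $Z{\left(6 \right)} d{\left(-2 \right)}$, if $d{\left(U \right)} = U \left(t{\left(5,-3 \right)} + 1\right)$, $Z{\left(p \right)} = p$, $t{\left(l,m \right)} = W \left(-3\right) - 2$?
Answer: $-132$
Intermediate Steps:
$t{\left(l,m \right)} = 10$ ($t{\left(l,m \right)} = \left(-4\right) \left(-3\right) - 2 = 12 - 2 = 10$)
$d{\left(U \right)} = 11 U$ ($d{\left(U \right)} = U \left(10 + 1\right) = U 11 = 11 U$)
$Z{\left(6 \right)} d{\left(-2 \right)} = 6 \cdot 11 \left(-2\right) = 6 \left(-22\right) = -132$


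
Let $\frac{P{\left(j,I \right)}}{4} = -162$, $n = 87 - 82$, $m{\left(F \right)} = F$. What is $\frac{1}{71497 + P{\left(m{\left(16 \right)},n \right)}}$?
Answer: $\frac{1}{70849} \approx 1.4115 \cdot 10^{-5}$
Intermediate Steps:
$n = 5$ ($n = 87 - 82 = 5$)
$P{\left(j,I \right)} = -648$ ($P{\left(j,I \right)} = 4 \left(-162\right) = -648$)
$\frac{1}{71497 + P{\left(m{\left(16 \right)},n \right)}} = \frac{1}{71497 - 648} = \frac{1}{70849}$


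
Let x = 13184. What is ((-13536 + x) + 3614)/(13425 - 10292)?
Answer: 3262/3133 ≈ 1.0412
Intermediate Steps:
((-13536 + x) + 3614)/(13425 - 10292) = ((-13536 + 13184) + 3614)/(13425 - 10292) = (-352 + 3614)/3133 = 3262*(1/3133) = 3262/3133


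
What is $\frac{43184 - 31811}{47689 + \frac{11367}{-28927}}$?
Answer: $\frac{328986771}{1379488336} \approx 0.23848$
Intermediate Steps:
$\frac{43184 - 31811}{47689 + \frac{11367}{-28927}} = \frac{11373}{47689 + 11367 \left(- \frac{1}{28927}\right)} = \frac{11373}{47689 - \frac{11367}{28927}} = \frac{11373}{\frac{1379488336}{28927}} = 11373 \cdot \frac{28927}{1379488336} = \frac{328986771}{1379488336}$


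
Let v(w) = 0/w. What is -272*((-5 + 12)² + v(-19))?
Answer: -13328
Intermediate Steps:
v(w) = 0
-272*((-5 + 12)² + v(-19)) = -272*((-5 + 12)² + 0) = -272*(7² + 0) = -272*(49 + 0) = -272*49 = -13328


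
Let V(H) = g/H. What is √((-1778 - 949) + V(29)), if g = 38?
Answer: I*√2292305/29 ≈ 52.208*I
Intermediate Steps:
V(H) = 38/H
√((-1778 - 949) + V(29)) = √((-1778 - 949) + 38/29) = √(-2727 + 38*(1/29)) = √(-2727 + 38/29) = √(-79045/29) = I*√2292305/29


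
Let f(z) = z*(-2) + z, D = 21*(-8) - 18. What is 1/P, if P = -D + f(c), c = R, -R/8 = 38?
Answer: 1/490 ≈ 0.0020408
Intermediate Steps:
R = -304 (R = -8*38 = -304)
c = -304
D = -186 (D = -168 - 18 = -186)
f(z) = -z (f(z) = -2*z + z = -z)
P = 490 (P = -1*(-186) - 1*(-304) = 186 + 304 = 490)
1/P = 1/490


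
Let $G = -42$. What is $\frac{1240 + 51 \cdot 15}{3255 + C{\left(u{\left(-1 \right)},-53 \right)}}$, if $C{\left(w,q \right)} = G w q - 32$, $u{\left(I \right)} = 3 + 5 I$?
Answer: $- \frac{2005}{1229} \approx -1.6314$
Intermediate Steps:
$C{\left(w,q \right)} = -32 - 42 q w$ ($C{\left(w,q \right)} = - 42 w q - 32 = - 42 q w - 32 = -32 - 42 q w$)
$\frac{1240 + 51 \cdot 15}{3255 + C{\left(u{\left(-1 \right)},-53 \right)}} = \frac{1240 + 51 \cdot 15}{3255 - \left(32 - 2226 \left(3 + 5 \left(-1\right)\right)\right)} = \frac{1240 + 765}{3255 - \left(32 - 2226 \left(3 - 5\right)\right)} = \frac{2005}{3255 - \left(32 - -4452\right)} = \frac{2005}{3255 - 4484} = \frac{2005}{-1229} = 2005 \left(- \frac{1}{1229}\right) = - \frac{2005}{1229}$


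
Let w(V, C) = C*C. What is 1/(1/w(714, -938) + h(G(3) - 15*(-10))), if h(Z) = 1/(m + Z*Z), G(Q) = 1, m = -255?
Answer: 9918481412/451195 ≈ 21983.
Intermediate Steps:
w(V, C) = C²
h(Z) = 1/(-255 + Z²) (h(Z) = 1/(-255 + Z*Z) = 1/(-255 + Z²))
1/(1/w(714, -938) + h(G(3) - 15*(-10))) = 1/(1/((-938)²) + 1/(-255 + (1 - 15*(-10))²)) = 1/(1/879844 + 1/(-255 + (1 + 150)²)) = 1/(1/879844 + 1/(-255 + 151²)) = 1/(1/879844 + 1/(-255 + 22801)) = 1/(1/879844 + 1/22546) = 1/(451195/9918481412) = 9918481412/451195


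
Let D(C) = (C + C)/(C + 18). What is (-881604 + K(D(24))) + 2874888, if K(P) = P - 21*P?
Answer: 13952828/7 ≈ 1.9933e+6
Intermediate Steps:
D(C) = 2*C/(18 + C) (D(C) = (2*C)/(18 + C) = 2*C/(18 + C))
K(P) = -20*P
(-881604 + K(D(24))) + 2874888 = (-881604 - 40*24/(18 + 24)) + 2874888 = (-881604 - 40*24/42) + 2874888 = (-881604 - 20*8/7) + 2874888 = (-881604 - 160/7) + 2874888 = -6171388/7 + 2874888 = 13952828/7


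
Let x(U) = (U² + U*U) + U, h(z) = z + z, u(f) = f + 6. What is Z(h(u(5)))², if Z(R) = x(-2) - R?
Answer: 256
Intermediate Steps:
u(f) = 6 + f
h(z) = 2*z
x(U) = U + 2*U² (x(U) = (U² + U²) + U = 2*U² + U = U + 2*U²)
Z(R) = 6 - R (Z(R) = -2*(1 + 2*(-2)) - R = -2*(1 - 4) - R = -2*(-3) - R = 6 - R)
Z(h(u(5)))² = (6 - 2*(6 + 5))² = (6 - 2*11)² = (6 - 1*22)² = (6 - 22)² = (-16)² = 256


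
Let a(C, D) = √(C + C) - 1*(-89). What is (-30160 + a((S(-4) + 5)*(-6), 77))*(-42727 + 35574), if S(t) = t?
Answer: 215097863 - 14306*I*√3 ≈ 2.151e+8 - 24779.0*I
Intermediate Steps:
a(C, D) = 89 + √2*√C (a(C, D) = √(2*C) + 89 = √2*√C + 89 = 89 + √2*√C)
(-30160 + a((S(-4) + 5)*(-6), 77))*(-42727 + 35574) = (-30160 + (89 + √2*√((-4 + 5)*(-6))))*(-42727 + 35574) = (-30160 + (89 + √2*√(1*(-6))))*(-7153) = (-30160 + (89 + √2*√(-6)))*(-7153) = (-30160 + (89 + √2*(I*√6)))*(-7153) = (-30160 + (89 + 2*I*√3))*(-7153) = (-30071 + 2*I*√3)*(-7153) = 215097863 - 14306*I*√3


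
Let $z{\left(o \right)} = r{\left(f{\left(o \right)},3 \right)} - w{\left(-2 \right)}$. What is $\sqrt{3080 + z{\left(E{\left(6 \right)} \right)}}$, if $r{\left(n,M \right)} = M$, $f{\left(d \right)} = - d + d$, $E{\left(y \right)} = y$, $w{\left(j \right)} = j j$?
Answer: $\sqrt{3079} \approx 55.489$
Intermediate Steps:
$w{\left(j \right)} = j^{2}$
$f{\left(d \right)} = 0$
$z{\left(o \right)} = -1$ ($z{\left(o \right)} = 3 - \left(-2\right)^{2} = 3 - 4 = -1$)
$\sqrt{3080 + z{\left(E{\left(6 \right)} \right)}} = \sqrt{3080 - 1} = \sqrt{3079}$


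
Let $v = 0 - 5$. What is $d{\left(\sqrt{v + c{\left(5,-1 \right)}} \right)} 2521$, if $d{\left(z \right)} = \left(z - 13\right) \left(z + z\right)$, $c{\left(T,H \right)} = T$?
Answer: $0$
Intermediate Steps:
$v = -5$
$d{\left(z \right)} = 2 z \left(-13 + z\right)$ ($d{\left(z \right)} = \left(-13 + z\right) 2 z = 2 z \left(-13 + z\right)$)
$d{\left(\sqrt{v + c{\left(5,-1 \right)}} \right)} 2521 = 2 \sqrt{-5 + 5} \left(-13 + \sqrt{-5 + 5}\right) 2521 = 2 \sqrt{0} \left(-13 + \sqrt{0}\right) 2521 = 2 \cdot 0 \left(-13 + 0\right) 2521 = 2 \cdot 0 \left(-13\right) 2521 = 0 \cdot 2521 = 0$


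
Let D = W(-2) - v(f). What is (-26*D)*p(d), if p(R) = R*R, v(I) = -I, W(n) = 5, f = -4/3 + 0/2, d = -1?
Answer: -286/3 ≈ -95.333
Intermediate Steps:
f = -4/3 (f = -4*⅓ + 0*(½) = -4/3 + 0 = -4/3 ≈ -1.3333)
p(R) = R²
D = 11/3 (D = 5 - (-1)*(-4)/3 = 5 - 1*4/3 = 5 - 4/3 = 11/3 ≈ 3.6667)
(-26*D)*p(d) = -26*11/3*(-1)² = -286/3*1 = -286/3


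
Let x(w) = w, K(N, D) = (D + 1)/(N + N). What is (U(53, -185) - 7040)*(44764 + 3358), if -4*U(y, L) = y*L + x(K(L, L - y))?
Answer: -163412374807/740 ≈ -2.2083e+8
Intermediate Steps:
K(N, D) = (1 + D)/(2*N) (K(N, D) = (1 + D)/((2*N)) = (1 + D)*(1/(2*N)) = (1 + D)/(2*N))
U(y, L) = -L*y/4 - (1 + L - y)/(8*L) (U(y, L) = -(y*L + (1 + (L - y))/(2*L))/4 = -(L*y + (1 + L - y)/(2*L))/4 = -L*y/4 - (1 + L - y)/(8*L))
(U(53, -185) - 7040)*(44764 + 3358) = ((1/8)*(-1 + 53 - 1*(-185) - 2*53*(-185)**2)/(-185) - 7040)*(44764 + 3358) = ((1/8)*(-1/185)*(-1 + 53 + 185 - 2*53*34225) - 7040)*48122 = ((1/8)*(-1/185)*(-1 + 53 + 185 - 3627850) - 7040)*48122 = ((1/8)*(-1/185)*(-3627613) - 7040)*48122 = (3627613/1480 - 7040)*48122 = -6791587/1480*48122 = -163412374807/740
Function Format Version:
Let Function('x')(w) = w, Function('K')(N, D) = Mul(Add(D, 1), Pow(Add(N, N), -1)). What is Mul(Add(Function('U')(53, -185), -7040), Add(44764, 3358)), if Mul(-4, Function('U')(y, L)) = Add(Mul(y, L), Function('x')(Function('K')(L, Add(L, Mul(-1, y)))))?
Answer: Rational(-163412374807, 740) ≈ -2.2083e+8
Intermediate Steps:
Function('K')(N, D) = Mul(Rational(1, 2), Pow(N, -1), Add(1, D)) (Function('K')(N, D) = Mul(Add(1, D), Pow(Mul(2, N), -1)) = Mul(Add(1, D), Mul(Rational(1, 2), Pow(N, -1))) = Mul(Rational(1, 2), Pow(N, -1), Add(1, D)))
Function('U')(y, L) = Add(Mul(Rational(-1, 4), L, y), Mul(Rational(-1, 8), Pow(L, -1), Add(1, L, Mul(-1, y)))) (Function('U')(y, L) = Mul(Rational(-1, 4), Add(Mul(y, L), Mul(Rational(1, 2), Pow(L, -1), Add(1, Add(L, Mul(-1, y)))))) = Mul(Rational(-1, 4), Add(Mul(L, y), Mul(Rational(1, 2), Pow(L, -1), Add(1, L, Mul(-1, y))))) = Add(Mul(Rational(-1, 4), L, y), Mul(Rational(-1, 8), Pow(L, -1), Add(1, L, Mul(-1, y)))))
Mul(Add(Function('U')(53, -185), -7040), Add(44764, 3358)) = Mul(Add(Mul(Rational(1, 8), Pow(-185, -1), Add(-1, 53, Mul(-1, -185), Mul(-2, 53, Pow(-185, 2)))), -7040), Add(44764, 3358)) = Mul(Add(Mul(Rational(1, 8), Rational(-1, 185), Add(-1, 53, 185, Mul(-2, 53, 34225))), -7040), 48122) = Mul(Add(Mul(Rational(1, 8), Rational(-1, 185), Add(-1, 53, 185, -3627850)), -7040), 48122) = Mul(Add(Mul(Rational(1, 8), Rational(-1, 185), -3627613), -7040), 48122) = Mul(Add(Rational(3627613, 1480), -7040), 48122) = Mul(Rational(-6791587, 1480), 48122) = Rational(-163412374807, 740)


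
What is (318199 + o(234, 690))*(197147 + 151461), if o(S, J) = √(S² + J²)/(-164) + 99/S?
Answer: 110926864480 - 522912*√14746/41 ≈ 1.1093e+11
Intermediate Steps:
o(S, J) = 99/S - √(J² + S²)/164 (o(S, J) = √(J² + S²)*(-1/164) + 99/S = -√(J² + S²)/164 + 99/S = 99/S - √(J² + S²)/164)
(318199 + o(234, 690))*(197147 + 151461) = (318199 + (99/234 - √(690² + 234²)/164))*(197147 + 151461) = (318199 + (99*(1/234) - √(476100 + 54756)/164))*348608 = (318199 + (11/26 - 3*√14746/82))*348608 = (8273185/26 - 3*√14746/82)*348608 = 110926864480 - 522912*√14746/41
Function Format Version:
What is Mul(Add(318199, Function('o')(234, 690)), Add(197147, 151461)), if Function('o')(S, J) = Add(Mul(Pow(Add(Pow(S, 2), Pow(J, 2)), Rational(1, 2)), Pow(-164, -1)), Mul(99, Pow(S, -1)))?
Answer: Add(110926864480, Mul(Rational(-522912, 41), Pow(14746, Rational(1, 2)))) ≈ 1.1093e+11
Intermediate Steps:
Function('o')(S, J) = Add(Mul(99, Pow(S, -1)), Mul(Rational(-1, 164), Pow(Add(Pow(J, 2), Pow(S, 2)), Rational(1, 2)))) (Function('o')(S, J) = Add(Mul(Pow(Add(Pow(J, 2), Pow(S, 2)), Rational(1, 2)), Rational(-1, 164)), Mul(99, Pow(S, -1))) = Add(Mul(Rational(-1, 164), Pow(Add(Pow(J, 2), Pow(S, 2)), Rational(1, 2))), Mul(99, Pow(S, -1))) = Add(Mul(99, Pow(S, -1)), Mul(Rational(-1, 164), Pow(Add(Pow(J, 2), Pow(S, 2)), Rational(1, 2)))))
Mul(Add(318199, Function('o')(234, 690)), Add(197147, 151461)) = Mul(Add(318199, Add(Mul(99, Pow(234, -1)), Mul(Rational(-1, 164), Pow(Add(Pow(690, 2), Pow(234, 2)), Rational(1, 2))))), Add(197147, 151461)) = Mul(Add(318199, Add(Mul(99, Rational(1, 234)), Mul(Rational(-1, 164), Pow(Add(476100, 54756), Rational(1, 2))))), 348608) = Mul(Add(318199, Add(Rational(11, 26), Mul(Rational(-1, 164), Pow(530856, Rational(1, 2))))), 348608) = Mul(Add(318199, Add(Rational(11, 26), Mul(Rational(-1, 164), Mul(6, Pow(14746, Rational(1, 2)))))), 348608) = Mul(Add(318199, Add(Rational(11, 26), Mul(Rational(-3, 82), Pow(14746, Rational(1, 2))))), 348608) = Mul(Add(Rational(8273185, 26), Mul(Rational(-3, 82), Pow(14746, Rational(1, 2)))), 348608) = Add(110926864480, Mul(Rational(-522912, 41), Pow(14746, Rational(1, 2))))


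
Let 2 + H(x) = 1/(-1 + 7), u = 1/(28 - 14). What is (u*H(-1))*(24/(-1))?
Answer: 22/7 ≈ 3.1429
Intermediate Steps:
u = 1/14 ≈ 0.071429
H(x) = -11/6 (H(x) = -2 + 1/(-1 + 7) = -2 + 1/6 = -2 + ⅙ = -11/6)
(u*H(-1))*(24/(-1)) = ((1/14)*(-11/6))*(24/(-1)) = -22*(-1)/7 = -11/84*(-24) = 22/7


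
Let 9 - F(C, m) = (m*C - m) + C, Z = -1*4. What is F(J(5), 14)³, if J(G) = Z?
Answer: 571787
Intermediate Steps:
Z = -4
J(G) = -4
F(C, m) = 9 + m - C - C*m (F(C, m) = 9 - ((m*C - m) + C) = 9 - ((C*m - m) + C) = 9 - ((-m + C*m) + C) = 9 - (C - m + C*m) = 9 + (m - C - C*m) = 9 + m - C - C*m)
F(J(5), 14)³ = (9 + 14 - 1*(-4) - 1*(-4)*14)³ = (9 + 14 + 4 + 56)³ = 83³ = 571787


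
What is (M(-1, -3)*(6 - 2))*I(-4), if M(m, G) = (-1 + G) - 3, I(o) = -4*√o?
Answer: 224*I ≈ 224.0*I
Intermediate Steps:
M(m, G) = -4 + G
(M(-1, -3)*(6 - 2))*I(-4) = ((-4 - 3)*(6 - 2))*(-8*I) = (-7*4)*(-8*I) = -(-224)*I = 224*I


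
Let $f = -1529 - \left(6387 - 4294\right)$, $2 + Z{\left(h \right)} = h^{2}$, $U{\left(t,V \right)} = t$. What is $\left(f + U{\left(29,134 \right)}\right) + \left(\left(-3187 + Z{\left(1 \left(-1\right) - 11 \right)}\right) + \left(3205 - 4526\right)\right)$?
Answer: $-7959$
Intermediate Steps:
$Z{\left(h \right)} = -2 + h^{2}$
$f = -3622$ ($f = -1529 - \left(6387 - 4294\right) = -1529 - 2093 = -3622$)
$\left(f + U{\left(29,134 \right)}\right) + \left(\left(-3187 + Z{\left(1 \left(-1\right) - 11 \right)}\right) + \left(3205 - 4526\right)\right) = \left(-3622 + 29\right) + \left(\left(-3187 - \left(2 - \left(1 \left(-1\right) - 11\right)^{2}\right)\right) + \left(3205 - 4526\right)\right) = -3593 + \left(\left(-3187 - \left(2 - \left(-1 - 11\right)^{2}\right)\right) + \left(3205 - 4526\right)\right) = -3593 - 4366 = -7959$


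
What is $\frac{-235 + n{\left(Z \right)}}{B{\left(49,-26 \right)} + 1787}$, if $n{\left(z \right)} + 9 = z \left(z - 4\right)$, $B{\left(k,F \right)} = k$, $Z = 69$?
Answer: $\frac{4241}{1836} \approx 2.3099$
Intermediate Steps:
$n{\left(z \right)} = -9 + z \left(-4 + z\right)$ ($n{\left(z \right)} = -9 + z \left(z - 4\right) = -9 + z \left(-4 + z\right)$)
$\frac{-235 + n{\left(Z \right)}}{B{\left(49,-26 \right)} + 1787} = \frac{-235 - \left(285 - 4761\right)}{49 + 1787} = \frac{-235 - -4476}{1836} = \left(-235 + 4476\right) \frac{1}{1836} = 4241 \cdot \frac{1}{1836} = \frac{4241}{1836}$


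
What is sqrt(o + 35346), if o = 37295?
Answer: sqrt(72641) ≈ 269.52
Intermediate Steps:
sqrt(o + 35346) = sqrt(37295 + 35346) = sqrt(72641)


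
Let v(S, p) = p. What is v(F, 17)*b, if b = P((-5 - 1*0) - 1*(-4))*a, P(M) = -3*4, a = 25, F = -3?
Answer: -5100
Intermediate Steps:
P(M) = -12
b = -300 (b = -12*25 = -300)
v(F, 17)*b = 17*(-300) = -5100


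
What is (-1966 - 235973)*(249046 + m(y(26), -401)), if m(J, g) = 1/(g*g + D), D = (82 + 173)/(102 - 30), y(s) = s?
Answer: -228693991805020482/3859309 ≈ -5.9258e+10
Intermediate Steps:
D = 85/24 (D = 255/72 = 255*(1/72) = 85/24 ≈ 3.5417)
m(J, g) = 1/(85/24 + g²) (m(J, g) = 1/(g*g + 85/24) = 1/(g² + 85/24) = 1/(85/24 + g²))
(-1966 - 235973)*(249046 + m(y(26), -401)) = (-1966 - 235973)*(249046 + 24/(85 + 24*(-401)²)) = -237939*(249046 + 24/(85 + 24*160801)) = -237939*(249046 + 24/(85 + 3859224)) = -237939*(249046 + 24/3859309) = -237939*961145469238/3859309 = -228693991805020482/3859309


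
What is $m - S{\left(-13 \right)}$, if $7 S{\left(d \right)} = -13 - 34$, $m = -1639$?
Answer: $- \frac{11426}{7} \approx -1632.3$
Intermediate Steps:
$S{\left(d \right)} = - \frac{47}{7}$ ($S{\left(d \right)} = \frac{-13 - 34}{7} = \frac{1}{7} \left(-47\right) = - \frac{47}{7}$)
$m - S{\left(-13 \right)} = -1639 - - \frac{47}{7} = -1639 + \frac{47}{7} = - \frac{11426}{7}$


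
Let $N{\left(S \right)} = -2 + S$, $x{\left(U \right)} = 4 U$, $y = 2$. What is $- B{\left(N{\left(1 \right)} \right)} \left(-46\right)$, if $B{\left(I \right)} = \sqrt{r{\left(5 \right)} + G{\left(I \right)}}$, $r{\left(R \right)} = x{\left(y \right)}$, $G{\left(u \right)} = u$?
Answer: $46 \sqrt{7} \approx 121.7$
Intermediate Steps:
$r{\left(R \right)} = 8$ ($r{\left(R \right)} = 4 \cdot 2 = 8$)
$B{\left(I \right)} = \sqrt{8 + I}$
$- B{\left(N{\left(1 \right)} \right)} \left(-46\right) = - \sqrt{8 + \left(-2 + 1\right)} \left(-46\right) = - \sqrt{8 - 1} \left(-46\right) = - \sqrt{7} \left(-46\right) = 46 \sqrt{7}$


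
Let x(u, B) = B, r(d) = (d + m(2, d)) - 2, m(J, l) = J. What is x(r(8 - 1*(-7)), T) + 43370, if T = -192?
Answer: 43178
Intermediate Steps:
r(d) = d (r(d) = (d + 2) - 2 = (2 + d) - 2 = d)
x(r(8 - 1*(-7)), T) + 43370 = -192 + 43370 = 43178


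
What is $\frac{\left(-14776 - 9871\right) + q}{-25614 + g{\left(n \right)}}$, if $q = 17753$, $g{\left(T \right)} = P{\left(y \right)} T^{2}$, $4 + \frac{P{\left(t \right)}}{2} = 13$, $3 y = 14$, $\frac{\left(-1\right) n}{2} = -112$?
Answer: $- \frac{383}{48753} \approx -0.0078559$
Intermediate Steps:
$n = 224$ ($n = \left(-2\right) \left(-112\right) = 224$)
$y = \frac{14}{3}$ ($y = \frac{1}{3} \cdot 14 = \frac{14}{3} \approx 4.6667$)
$P{\left(t \right)} = 18$ ($P{\left(t \right)} = -8 + 2 \cdot 13 = -8 + 26 = 18$)
$g{\left(T \right)} = 18 T^{2}$
$\frac{\left(-14776 - 9871\right) + q}{-25614 + g{\left(n \right)}} = \frac{\left(-14776 - 9871\right) + 17753}{-25614 + 18 \cdot 224^{2}} = \frac{\left(-14776 - 9871\right) + 17753}{-25614 + 18 \cdot 50176} = \frac{-24647 + 17753}{-25614 + 903168} = - \frac{6894}{877554} = \left(-6894\right) \frac{1}{877554} = - \frac{383}{48753}$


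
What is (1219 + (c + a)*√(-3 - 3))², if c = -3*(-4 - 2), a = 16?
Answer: 1479025 + 82892*I*√6 ≈ 1.479e+6 + 2.0304e+5*I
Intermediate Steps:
c = 18 (c = -3*(-6) = 18)
(1219 + (c + a)*√(-3 - 3))² = (1219 + (18 + 16)*√(-3 - 3))² = (1219 + 34*√(-6))² = (1219 + 34*(I*√6))² = (1219 + 34*I*√6)²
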